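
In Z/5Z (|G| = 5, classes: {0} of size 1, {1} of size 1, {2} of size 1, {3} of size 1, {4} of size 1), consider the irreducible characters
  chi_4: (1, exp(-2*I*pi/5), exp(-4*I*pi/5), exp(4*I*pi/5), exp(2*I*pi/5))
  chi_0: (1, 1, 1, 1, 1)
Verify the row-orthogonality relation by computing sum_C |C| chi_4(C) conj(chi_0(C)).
Sum = 0; so <chi_4, chi_0> = 0 (distinct irreducibles are orthogonal).

Justification: Compute term by term over conjugacy classes (|C| * chi_4(C) * conj(chi_0(C))):
  1*(1)*conj(1) + 1*(exp(-2*I*pi/5))*conj(1) + 1*(exp(-4*I*pi/5))*conj(1) + 1*(exp(4*I*pi/5))*conj(1) + 1*(exp(2*I*pi/5))*conj(1)
  = (1) + (exp(-2*I*pi/5)) + (exp(-4*I*pi/5)) + (exp(4*I*pi/5)) + (exp(2*I*pi/5))
  = 0.
(Exp terms are combined using exp(i*s)*conj(exp(i*t)) = exp(i*(s-t)), and sums of them are collapsed using the identity that for every m > 1 the m distinct m-th roots of unity sum to 0, e.g. 1 + exp(2*I*pi/3) + exp(-2*I*pi/3) = 0.)
Dividing by |G| = 5 gives 0/5 = 0, matching the row-orthogonality relation <chi_4, chi_0> = [chi_4 = chi_0].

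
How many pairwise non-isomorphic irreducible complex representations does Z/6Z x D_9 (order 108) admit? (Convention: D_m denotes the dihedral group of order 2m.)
36

Why: The number of irreducible complex representations of a finite group equals its number of conjugacy classes. For a direct product, #classes(G x H) = #classes(G) * #classes(H). Z/6Z has 6 classes (abelian), D_9 has 6 classes, so 6 * 6 = 36, so Z/6Z x D_9 (order 108) has exactly 36 irreducible complex representations.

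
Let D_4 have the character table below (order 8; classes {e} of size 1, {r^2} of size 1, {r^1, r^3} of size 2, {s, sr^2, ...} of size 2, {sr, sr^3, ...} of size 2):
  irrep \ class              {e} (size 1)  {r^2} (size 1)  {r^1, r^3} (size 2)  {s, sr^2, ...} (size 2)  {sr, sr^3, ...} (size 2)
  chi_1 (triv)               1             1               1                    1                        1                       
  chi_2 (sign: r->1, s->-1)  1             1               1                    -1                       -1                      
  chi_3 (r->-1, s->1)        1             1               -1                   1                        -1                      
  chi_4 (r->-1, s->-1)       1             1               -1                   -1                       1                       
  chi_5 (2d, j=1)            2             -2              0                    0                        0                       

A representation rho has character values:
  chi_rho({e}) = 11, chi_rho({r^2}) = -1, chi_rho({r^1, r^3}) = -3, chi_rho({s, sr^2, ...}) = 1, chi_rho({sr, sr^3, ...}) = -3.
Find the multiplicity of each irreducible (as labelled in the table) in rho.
Multiplicities: chi_1: 0, chi_2: 1, chi_3: 3, chi_4: 1, chi_5: 3.

Explanation: Use <chi_rho, chi> = (1/|G|) sum_C |C| * chi_rho(C) * conj(chi(C)) with |G| = 8 for each irreducible chi in the table:
  <chi_rho, chi_1> = (1/8)[1*(11)*conj(1) + 1*(-1)*conj(1) + 2*(-3)*conj(1) + 2*(1)*conj(1) + 2*(-3)*conj(1)]
      = (1/8)[(11) + (-1) + (-6) + (2) + (-6)] = 0/8 = 0
  <chi_rho, chi_2> = (1/8)[1*(11)*conj(1) + 1*(-1)*conj(1) + 2*(-3)*conj(1) + 2*(1)*conj(-1) + 2*(-3)*conj(-1)]
      = (1/8)[(11) + (-1) + (-6) + (-2) + (6)] = 8/8 = 1
  <chi_rho, chi_3> = (1/8)[1*(11)*conj(1) + 1*(-1)*conj(1) + 2*(-3)*conj(-1) + 2*(1)*conj(1) + 2*(-3)*conj(-1)]
      = (1/8)[(11) + (-1) + (6) + (2) + (6)] = 24/8 = 3
  <chi_rho, chi_4> = (1/8)[1*(11)*conj(1) + 1*(-1)*conj(1) + 2*(-3)*conj(-1) + 2*(1)*conj(-1) + 2*(-3)*conj(1)]
      = (1/8)[(11) + (-1) + (6) + (-2) + (-6)] = 8/8 = 1
  <chi_rho, chi_5> = (1/8)[1*(11)*conj(2) + 1*(-1)*conj(-2) + 2*(-3)*conj(0) + 2*(1)*conj(0) + 2*(-3)*conj(0)]
      = (1/8)[(22) + (2) + (0) + (0) + (0)] = 24/8 = 3
Dimension check: dim(rho) = sum (mult * dim) = 0*1 + 1*1 + 3*1 + 1*1 + 3*2 = 11 = chi_rho(e) = 11.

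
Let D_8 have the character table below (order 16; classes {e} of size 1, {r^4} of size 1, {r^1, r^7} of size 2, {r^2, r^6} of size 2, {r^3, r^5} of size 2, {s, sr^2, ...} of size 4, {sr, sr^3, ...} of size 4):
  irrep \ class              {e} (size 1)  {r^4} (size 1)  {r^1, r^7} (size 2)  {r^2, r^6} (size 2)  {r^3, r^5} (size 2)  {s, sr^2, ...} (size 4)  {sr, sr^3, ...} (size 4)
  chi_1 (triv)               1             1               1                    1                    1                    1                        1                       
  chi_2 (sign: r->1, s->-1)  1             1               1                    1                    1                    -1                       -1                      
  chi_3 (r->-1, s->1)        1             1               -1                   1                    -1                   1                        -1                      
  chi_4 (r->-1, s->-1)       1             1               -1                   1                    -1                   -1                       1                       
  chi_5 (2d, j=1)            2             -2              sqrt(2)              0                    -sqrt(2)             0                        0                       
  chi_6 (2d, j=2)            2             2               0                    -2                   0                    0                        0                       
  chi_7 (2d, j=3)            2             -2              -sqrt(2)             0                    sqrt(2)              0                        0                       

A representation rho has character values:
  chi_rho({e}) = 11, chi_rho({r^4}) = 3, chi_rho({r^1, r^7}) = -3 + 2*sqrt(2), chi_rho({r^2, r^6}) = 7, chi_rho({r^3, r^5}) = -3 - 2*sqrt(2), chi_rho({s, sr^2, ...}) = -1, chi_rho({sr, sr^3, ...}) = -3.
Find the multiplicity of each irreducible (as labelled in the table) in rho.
Multiplicities: chi_1: 0, chi_2: 2, chi_3: 3, chi_4: 2, chi_5: 2, chi_6: 0, chi_7: 0.

Justification: Use <chi_rho, chi> = (1/|G|) sum_C |C| * chi_rho(C) * conj(chi(C)) with |G| = 16 for each irreducible chi in the table:
  <chi_rho, chi_1> = (1/16)[1*(11)*conj(1) + 1*(3)*conj(1) + 2*(-3 + 2*sqrt(2))*conj(1) + 2*(7)*conj(1) + 2*(-3 - 2*sqrt(2))*conj(1) + 4*(-1)*conj(1) + 4*(-3)*conj(1)]
      = (1/16)[(11) + (3) + (-6 + 4*sqrt(2)) + (14) + (-6 - 4*sqrt(2)) + (-4) + (-12)] = 0/16 = 0
  <chi_rho, chi_2> = (1/16)[1*(11)*conj(1) + 1*(3)*conj(1) + 2*(-3 + 2*sqrt(2))*conj(1) + 2*(7)*conj(1) + 2*(-3 - 2*sqrt(2))*conj(1) + 4*(-1)*conj(-1) + 4*(-3)*conj(-1)]
      = (1/16)[(11) + (3) + (-6 + 4*sqrt(2)) + (14) + (-6 - 4*sqrt(2)) + (4) + (12)] = 32/16 = 2
  <chi_rho, chi_3> = (1/16)[1*(11)*conj(1) + 1*(3)*conj(1) + 2*(-3 + 2*sqrt(2))*conj(-1) + 2*(7)*conj(1) + 2*(-3 - 2*sqrt(2))*conj(-1) + 4*(-1)*conj(1) + 4*(-3)*conj(-1)]
      = (1/16)[(11) + (3) + (6 - 4*sqrt(2)) + (14) + (4*sqrt(2) + 6) + (-4) + (12)] = 48/16 = 3
  <chi_rho, chi_4> = (1/16)[1*(11)*conj(1) + 1*(3)*conj(1) + 2*(-3 + 2*sqrt(2))*conj(-1) + 2*(7)*conj(1) + 2*(-3 - 2*sqrt(2))*conj(-1) + 4*(-1)*conj(-1) + 4*(-3)*conj(1)]
      = (1/16)[(11) + (3) + (6 - 4*sqrt(2)) + (14) + (4*sqrt(2) + 6) + (4) + (-12)] = 32/16 = 2
  <chi_rho, chi_5> = (1/16)[1*(11)*conj(2) + 1*(3)*conj(-2) + 2*(-3 + 2*sqrt(2))*conj(sqrt(2)) + 2*(7)*conj(0) + 2*(-3 - 2*sqrt(2))*conj(-sqrt(2)) + 4*(-1)*conj(0) + 4*(-3)*conj(0)]
      = (1/16)[(22) + (-6) + (8 - 6*sqrt(2)) + (0) + (8 + 6*sqrt(2)) + (0) + (0)] = 32/16 = 2
  <chi_rho, chi_6> = (1/16)[1*(11)*conj(2) + 1*(3)*conj(2) + 2*(-3 + 2*sqrt(2))*conj(0) + 2*(7)*conj(-2) + 2*(-3 - 2*sqrt(2))*conj(0) + 4*(-1)*conj(0) + 4*(-3)*conj(0)]
      = (1/16)[(22) + (6) + (0) + (-28) + (0) + (0) + (0)] = 0/16 = 0
  <chi_rho, chi_7> = (1/16)[1*(11)*conj(2) + 1*(3)*conj(-2) + 2*(-3 + 2*sqrt(2))*conj(-sqrt(2)) + 2*(7)*conj(0) + 2*(-3 - 2*sqrt(2))*conj(sqrt(2)) + 4*(-1)*conj(0) + 4*(-3)*conj(0)]
      = (1/16)[(22) + (-6) + (-8 + 6*sqrt(2)) + (0) + (-6*sqrt(2) - 8) + (0) + (0)] = 0/16 = 0
Dimension check: dim(rho) = sum (mult * dim) = 0*1 + 2*1 + 3*1 + 2*1 + 2*2 + 0*2 + 0*2 = 11 = chi_rho(e) = 11.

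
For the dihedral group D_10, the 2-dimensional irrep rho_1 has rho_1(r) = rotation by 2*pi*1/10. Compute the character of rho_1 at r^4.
chi_{rho_1}(r^4) = 2*cos(2*pi*1*4/10) = -sqrt(5)/2 - 1/2

Justification: rho_1(r^4) is rotation by angle 2*pi*1*4/10, whose trace is 2*cos(2*pi*1*4/10) = -sqrt(5)/2 - 1/2.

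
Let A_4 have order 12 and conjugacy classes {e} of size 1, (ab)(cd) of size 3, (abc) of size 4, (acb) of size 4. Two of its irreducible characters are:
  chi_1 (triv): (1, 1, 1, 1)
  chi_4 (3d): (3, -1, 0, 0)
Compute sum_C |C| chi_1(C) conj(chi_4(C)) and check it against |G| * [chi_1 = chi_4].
Sum = 0; so <chi_1, chi_4> = 0 (distinct irreducibles are orthogonal).

Details: Compute term by term over conjugacy classes (|C| * chi_1(C) * conj(chi_4(C))):
  1*(1)*conj(3) + 3*(1)*conj(-1) + 4*(1)*conj(0) + 4*(1)*conj(0)
  = (3) + (-3) + (0) + (0)
  = 0.
(Exp terms are combined using exp(i*s)*conj(exp(i*t)) = exp(i*(s-t)), and sums of them are collapsed using the identity that for every m > 1 the m distinct m-th roots of unity sum to 0, e.g. 1 + exp(2*I*pi/3) + exp(-2*I*pi/3) = 0.)
Dividing by |G| = 12 gives 0/12 = 0, matching the row-orthogonality relation <chi_1, chi_4> = [chi_1 = chi_4].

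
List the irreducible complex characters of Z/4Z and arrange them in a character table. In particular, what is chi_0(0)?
Character table of Z/4Z (irreps indexed chi_0,...,chi_3 with chi_k(m) = zeta_4^(k*m), zeta_4 = exp(2*pi*i/4)):
  irrep \ class  {0} (size 1)  {1} (size 1)  {2} (size 1)  {3} (size 1)
  chi_0          1             1             1             1           
  chi_1          1             I             -1            -I          
  chi_2          1             -1            1             -1          
  chi_3          1             -I            -1            I           

Spot check: chi_0(0) = zeta_4^(0*0) = zeta_4^0 = 1.

Working: Z/4Z is abelian, so all 4 irreducible complex representations are 1-dimensional. They are given by chi_k(m) = zeta_4^(k*m) for k = 0,...,3. Row orthogonality: sum_m chi_k(m) conj(chi_l(m)) = 4 * [k = l].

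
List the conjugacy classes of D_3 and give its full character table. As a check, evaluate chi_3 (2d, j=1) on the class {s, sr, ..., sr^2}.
Conjugacy classes: {e} of size 1, {r^1, r^2} of size 2, {s, sr, ..., sr^2} of size 3.
Character table:
  irrep \ class              {e} (size 1)  {r^1, r^2} (size 2)  {s, sr, ..., sr^2} (size 3)
  chi_1 (triv)               1             1                    1                          
  chi_2 (sign: r->1, s->-1)  1             1                    -1                         
  chi_3 (2d, j=1)            2             -1                   0                          

Spot check: chi_3 (2d, j=1) on {s, sr, ..., sr^2} = 0.

Argument: D_3 has order 2*3 = 6 with 3 conjugacy classes, hence 3 irreducibles. Sum of squared dims 1 + 1 + 4 = 6 = |G|. Linear characters come from the abelianisation; the 2-dimensional irreps have character r^k -> 2*cos(2*pi*j*k/3), reflections -> 0.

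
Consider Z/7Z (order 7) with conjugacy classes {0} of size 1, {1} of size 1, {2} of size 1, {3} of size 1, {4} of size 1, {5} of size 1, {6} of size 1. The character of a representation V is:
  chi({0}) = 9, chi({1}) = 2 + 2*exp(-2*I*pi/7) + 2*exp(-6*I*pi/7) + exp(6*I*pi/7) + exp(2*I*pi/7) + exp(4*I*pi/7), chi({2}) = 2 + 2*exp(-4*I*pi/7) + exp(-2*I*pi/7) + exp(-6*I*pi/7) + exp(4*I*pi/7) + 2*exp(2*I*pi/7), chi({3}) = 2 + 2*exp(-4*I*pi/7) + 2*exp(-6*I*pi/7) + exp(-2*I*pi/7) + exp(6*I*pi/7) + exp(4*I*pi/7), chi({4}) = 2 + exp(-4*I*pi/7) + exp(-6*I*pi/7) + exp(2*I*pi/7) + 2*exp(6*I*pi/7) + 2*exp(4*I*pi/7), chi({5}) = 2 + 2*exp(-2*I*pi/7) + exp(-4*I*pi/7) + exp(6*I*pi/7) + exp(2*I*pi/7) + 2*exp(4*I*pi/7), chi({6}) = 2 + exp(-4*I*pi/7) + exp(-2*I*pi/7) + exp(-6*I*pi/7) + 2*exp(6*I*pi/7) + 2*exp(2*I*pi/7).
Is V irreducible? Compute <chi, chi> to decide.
Not irreducible (reducible): <chi, chi> = 15 > 1.

Proof sketch: <chi, chi> = (1/|G|) sum_C |C| * |chi(C)|^2 = (1/7)[1*|9|^2 + 1*|2 + 2*exp(-2*I*pi/7) + 2*exp(-6*I*pi/7) + exp(6*I*pi/7) + exp(2*I*pi/7) + exp(4*I*pi/7)|^2 + 1*|2 + 2*exp(-4*I*pi/7) + exp(-2*I*pi/7) + exp(-6*I*pi/7) + exp(4*I*pi/7) + 2*exp(2*I*pi/7)|^2 + 1*|2 + 2*exp(-4*I*pi/7) + 2*exp(-6*I*pi/7) + exp(-2*I*pi/7) + exp(6*I*pi/7) + exp(4*I*pi/7)|^2 + 1*|2 + exp(-4*I*pi/7) + exp(-6*I*pi/7) + exp(2*I*pi/7) + 2*exp(6*I*pi/7) + 2*exp(4*I*pi/7)|^2 + 1*|2 + 2*exp(-2*I*pi/7) + exp(-4*I*pi/7) + exp(6*I*pi/7) + exp(2*I*pi/7) + 2*exp(4*I*pi/7)|^2 + 1*|2 + exp(-4*I*pi/7) + exp(-2*I*pi/7) + exp(-6*I*pi/7) + 2*exp(6*I*pi/7) + 2*exp(2*I*pi/7)|^2]
  = (1/7)[(81) + (15 + 11*exp(-4*I*pi/7) + 10*exp(-2*I*pi/7) + 12*exp(-6*I*pi/7) + 12*exp(6*I*pi/7) + 10*exp(2*I*pi/7) + 11*exp(4*I*pi/7)) + (15 + 10*exp(-4*I*pi/7) + 12*exp(-2*I*pi/7) + 11*exp(-6*I*pi/7) + 11*exp(6*I*pi/7) + 12*exp(2*I*pi/7) + 10*exp(4*I*pi/7)) + (15 + 12*exp(-4*I*pi/7) + 11*exp(-2*I*pi/7) + 10*exp(-6*I*pi/7) + 10*exp(6*I*pi/7) + 11*exp(2*I*pi/7) + 12*exp(4*I*pi/7)) + (15 + 12*exp(-4*I*pi/7) + 11*exp(-2*I*pi/7) + 10*exp(-6*I*pi/7) + 10*exp(6*I*pi/7) + 11*exp(2*I*pi/7) + 12*exp(4*I*pi/7)) + (15 + 10*exp(-4*I*pi/7) + 12*exp(-2*I*pi/7) + 11*exp(-6*I*pi/7) + 11*exp(6*I*pi/7) + 12*exp(2*I*pi/7) + 10*exp(4*I*pi/7)) + (15 + 11*exp(-4*I*pi/7) + 10*exp(-2*I*pi/7) + 12*exp(-6*I*pi/7) + 12*exp(6*I*pi/7) + 10*exp(2*I*pi/7) + 11*exp(4*I*pi/7))] = 105/7 = 15.
(Exp terms are combined using exp(i*s)*conj(exp(i*t)) = exp(i*(s-t)), and sums of them are collapsed using the identity that for every m > 1 the m distinct m-th roots of unity sum to 0, e.g. 1 + exp(2*I*pi/3) + exp(-2*I*pi/3) = 0.)
A character is irreducible iff <chi, chi> = 1, so this representation is reducible.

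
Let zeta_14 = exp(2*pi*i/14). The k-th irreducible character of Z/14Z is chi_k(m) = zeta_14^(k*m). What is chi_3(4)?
chi_3(4) = zeta_14^12 = exp(-2*I*pi/7)

Justification: chi_3(4) = zeta_14^(3*4) = zeta_14^12. Since zeta_14^14 = 1, this equals zeta_14^12 = exp(2*pi*i*12/14) = exp(-2*I*pi/7).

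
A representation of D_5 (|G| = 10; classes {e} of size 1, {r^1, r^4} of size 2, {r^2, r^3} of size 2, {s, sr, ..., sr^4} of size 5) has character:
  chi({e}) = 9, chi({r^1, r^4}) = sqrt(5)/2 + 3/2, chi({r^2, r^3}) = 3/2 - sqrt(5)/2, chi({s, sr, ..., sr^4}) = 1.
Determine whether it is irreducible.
Not irreducible (reducible): <chi, chi> = 10 > 1.

Details: <chi, chi> = (1/|G|) sum_C |C| * |chi(C)|^2 = (1/10)[1*|9|^2 + 2*|sqrt(5)/2 + 3/2|^2 + 2*|3/2 - sqrt(5)/2|^2 + 5*|1|^2]
  = (1/10)[(81) + (3*sqrt(5) + 7) + (7 - 3*sqrt(5)) + (5)] = 100/10 = 10.
A character is irreducible iff <chi, chi> = 1, so this representation is reducible.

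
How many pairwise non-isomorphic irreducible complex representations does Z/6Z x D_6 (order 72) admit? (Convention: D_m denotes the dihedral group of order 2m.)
36

Derivation: The number of irreducible complex representations of a finite group equals its number of conjugacy classes. For a direct product, #classes(G x H) = #classes(G) * #classes(H). Z/6Z has 6 classes (abelian), D_6 has 6 classes, so 6 * 6 = 36, so Z/6Z x D_6 (order 72) has exactly 36 irreducible complex representations.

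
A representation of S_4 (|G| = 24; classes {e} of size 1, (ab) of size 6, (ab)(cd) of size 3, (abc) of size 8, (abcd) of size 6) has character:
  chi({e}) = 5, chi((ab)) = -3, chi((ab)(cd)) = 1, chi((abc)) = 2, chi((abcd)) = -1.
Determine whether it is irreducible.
Not irreducible (reducible): <chi, chi> = 5 > 1.

Derivation: <chi, chi> = (1/|G|) sum_C |C| * |chi(C)|^2 = (1/24)[1*|5|^2 + 6*|-3|^2 + 3*|1|^2 + 8*|2|^2 + 6*|-1|^2]
  = (1/24)[(25) + (54) + (3) + (32) + (6)] = 120/24 = 5.
A character is irreducible iff <chi, chi> = 1, so this representation is reducible.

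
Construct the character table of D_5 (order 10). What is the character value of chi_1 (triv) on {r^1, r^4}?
Conjugacy classes: {e} of size 1, {r^1, r^4} of size 2, {r^2, r^3} of size 2, {s, sr, ..., sr^4} of size 5.
Character table:
  irrep \ class              {e} (size 1)  {r^1, r^4} (size 2)  {r^2, r^3} (size 2)  {s, sr, ..., sr^4} (size 5)
  chi_1 (triv)               1             1                    1                    1                          
  chi_2 (sign: r->1, s->-1)  1             1                    1                    -1                         
  chi_3 (2d, j=1)            2             -1/2 + sqrt(5)/2     -sqrt(5)/2 - 1/2     0                          
  chi_4 (2d, j=2)            2             -sqrt(5)/2 - 1/2     -1/2 + sqrt(5)/2     0                          

Spot check: chi_1 (triv) on {r^1, r^4} = 1.

Justification: D_5 has order 2*5 = 10 with 4 conjugacy classes, hence 4 irreducibles. Sum of squared dims 1 + 1 + 4 + 4 = 10 = |G|. Linear characters come from the abelianisation; the 2-dimensional irreps have character r^k -> 2*cos(2*pi*j*k/5), reflections -> 0.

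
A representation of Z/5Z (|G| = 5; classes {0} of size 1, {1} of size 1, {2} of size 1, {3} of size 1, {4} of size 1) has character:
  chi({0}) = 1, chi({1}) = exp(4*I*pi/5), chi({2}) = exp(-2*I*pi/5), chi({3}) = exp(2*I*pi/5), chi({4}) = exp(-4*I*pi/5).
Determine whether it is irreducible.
Irreducible: <chi, chi> = 1.

Details: <chi, chi> = (1/|G|) sum_C |C| * |chi(C)|^2 = (1/5)[1*|1|^2 + 1*|exp(4*I*pi/5)|^2 + 1*|exp(-2*I*pi/5)|^2 + 1*|exp(2*I*pi/5)|^2 + 1*|exp(-4*I*pi/5)|^2]
  = (1/5)[(1) + (1) + (1) + (1) + (1)] = 5/5 = 1.
(Exp terms are combined using exp(i*s)*conj(exp(i*t)) = exp(i*(s-t)), and sums of them are collapsed using the identity that for every m > 1 the m distinct m-th roots of unity sum to 0, e.g. 1 + exp(2*I*pi/3) + exp(-2*I*pi/3) = 0.)
A character is irreducible iff <chi, chi> = 1, so this representation is irreducible.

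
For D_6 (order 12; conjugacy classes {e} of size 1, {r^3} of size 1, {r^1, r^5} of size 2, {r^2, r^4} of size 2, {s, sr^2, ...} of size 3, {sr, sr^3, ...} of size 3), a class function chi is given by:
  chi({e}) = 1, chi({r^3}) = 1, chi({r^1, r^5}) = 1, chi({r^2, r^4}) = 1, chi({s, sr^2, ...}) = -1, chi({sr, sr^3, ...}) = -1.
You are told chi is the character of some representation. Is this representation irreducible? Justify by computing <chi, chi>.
Irreducible: <chi, chi> = 1.

Explanation: <chi, chi> = (1/|G|) sum_C |C| * |chi(C)|^2 = (1/12)[1*|1|^2 + 1*|1|^2 + 2*|1|^2 + 2*|1|^2 + 3*|-1|^2 + 3*|-1|^2]
  = (1/12)[(1) + (1) + (2) + (2) + (3) + (3)] = 12/12 = 1.
A character is irreducible iff <chi, chi> = 1, so this representation is irreducible.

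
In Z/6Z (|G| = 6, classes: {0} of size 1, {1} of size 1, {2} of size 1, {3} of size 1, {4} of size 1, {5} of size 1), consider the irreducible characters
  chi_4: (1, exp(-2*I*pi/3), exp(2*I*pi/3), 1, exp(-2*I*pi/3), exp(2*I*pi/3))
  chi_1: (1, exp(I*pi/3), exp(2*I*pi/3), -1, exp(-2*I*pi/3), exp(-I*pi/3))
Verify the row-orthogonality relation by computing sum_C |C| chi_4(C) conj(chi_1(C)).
Sum = 0; so <chi_4, chi_1> = 0 (distinct irreducibles are orthogonal).

Explanation: Compute term by term over conjugacy classes (|C| * chi_4(C) * conj(chi_1(C))):
  1*(1)*conj(1) + 1*(exp(-2*I*pi/3))*conj(exp(I*pi/3)) + 1*(exp(2*I*pi/3))*conj(exp(2*I*pi/3)) + 1*(1)*conj(-1) + 1*(exp(-2*I*pi/3))*conj(exp(-2*I*pi/3)) + 1*(exp(2*I*pi/3))*conj(exp(-I*pi/3))
  = (1) + (-1) + (1) + (-1) + (1) + (-1)
  = 0.
(Exp terms are combined using exp(i*s)*conj(exp(i*t)) = exp(i*(s-t)), and sums of them are collapsed using the identity that for every m > 1 the m distinct m-th roots of unity sum to 0, e.g. 1 + exp(2*I*pi/3) + exp(-2*I*pi/3) = 0.)
Dividing by |G| = 6 gives 0/6 = 0, matching the row-orthogonality relation <chi_4, chi_1> = [chi_4 = chi_1].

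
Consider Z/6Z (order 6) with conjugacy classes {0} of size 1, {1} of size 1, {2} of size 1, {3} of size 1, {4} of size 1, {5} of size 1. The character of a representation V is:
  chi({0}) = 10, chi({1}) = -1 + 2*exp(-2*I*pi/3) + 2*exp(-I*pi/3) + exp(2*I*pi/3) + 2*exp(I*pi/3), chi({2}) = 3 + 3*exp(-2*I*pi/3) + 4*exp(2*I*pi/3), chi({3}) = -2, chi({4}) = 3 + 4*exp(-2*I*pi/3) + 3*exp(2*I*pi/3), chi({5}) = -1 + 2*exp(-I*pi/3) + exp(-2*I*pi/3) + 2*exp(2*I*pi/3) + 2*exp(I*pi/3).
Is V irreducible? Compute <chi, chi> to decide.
Not irreducible (reducible): <chi, chi> = 18 > 1.

Details: <chi, chi> = (1/|G|) sum_C |C| * |chi(C)|^2 = (1/6)[1*|10|^2 + 1*|-1 + 2*exp(-2*I*pi/3) + 2*exp(-I*pi/3) + exp(2*I*pi/3) + 2*exp(I*pi/3)|^2 + 1*|3 + 3*exp(-2*I*pi/3) + 4*exp(2*I*pi/3)|^2 + 1*|-2|^2 + 1*|3 + 4*exp(-2*I*pi/3) + 3*exp(2*I*pi/3)|^2 + 1*|-1 + 2*exp(-I*pi/3) + exp(-2*I*pi/3) + 2*exp(2*I*pi/3) + 2*exp(I*pi/3)|^2]
  = (1/6)[(100) + (1) + (1) + (4) + (1) + (1)] = 108/6 = 18.
(Exp terms are combined using exp(i*s)*conj(exp(i*t)) = exp(i*(s-t)), and sums of them are collapsed using the identity that for every m > 1 the m distinct m-th roots of unity sum to 0, e.g. 1 + exp(2*I*pi/3) + exp(-2*I*pi/3) = 0.)
A character is irreducible iff <chi, chi> = 1, so this representation is reducible.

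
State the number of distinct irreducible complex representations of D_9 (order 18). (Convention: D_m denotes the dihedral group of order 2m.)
6

Details: The number of irreducible complex representations of a finite group equals its number of conjugacy classes. D_9 has 6 conjugacy classes ((n+3)/2 for n odd), so D_9 (order 18) has exactly 6 irreducible complex representations.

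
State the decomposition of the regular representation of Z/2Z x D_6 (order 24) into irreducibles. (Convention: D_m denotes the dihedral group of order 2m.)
Each irreducible V_i of dimension d_i appears with multiplicity d_i, i.e. rho_reg = (direct sum over all irreducibles V_i) d_i V_i. The irreducible dimensions for Z/2Z x D_6 are 1, 1, 1, 1, 1, 1, 1, 1, 2, 2, 2, 2: 8 irreducibles of dimension 1, each with multiplicity 1; 4 irreducibles of dimension 2, each with multiplicity 2. Total dimension 8*1*1 + 4*2*2 = 24 = |G|.

Explanation: General theorem: in the regular representation of a finite group G, each irreducible appears with multiplicity equal to its dimension. Check: dim(rho_reg) = sum d_i^2 = 1 + 1 + 1 + 1 + 1 + 1 + 1 + 1 + 4 + 4 + 4 + 4 = 24 = |G|.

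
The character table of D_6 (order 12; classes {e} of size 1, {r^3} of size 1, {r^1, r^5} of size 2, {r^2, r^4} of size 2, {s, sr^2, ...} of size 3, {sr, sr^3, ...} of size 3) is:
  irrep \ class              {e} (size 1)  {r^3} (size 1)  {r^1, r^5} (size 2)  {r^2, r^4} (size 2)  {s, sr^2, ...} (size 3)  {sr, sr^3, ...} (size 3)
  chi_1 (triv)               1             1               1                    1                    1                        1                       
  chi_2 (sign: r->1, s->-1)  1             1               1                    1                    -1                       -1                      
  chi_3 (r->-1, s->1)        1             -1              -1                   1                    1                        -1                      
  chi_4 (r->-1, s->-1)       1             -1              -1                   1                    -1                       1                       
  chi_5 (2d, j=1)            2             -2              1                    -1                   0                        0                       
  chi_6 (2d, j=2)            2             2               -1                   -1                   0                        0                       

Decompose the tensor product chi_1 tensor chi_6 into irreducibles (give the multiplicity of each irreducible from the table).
chi_1 tensor chi_6 = chi_6 (all other irreducibles have multiplicity 0).

Details: The character of a tensor product is the pointwise product (chi_1 * chi_6)(C) = chi_1(C) * chi_6(C):
  {e}: (1)*(2), {r^3}: (1)*(2), {r^1, r^5}: (1)*(-1), {r^2, r^4}: (1)*(-1), {s, sr^2, ...}: (1)*(0), {sr, sr^3, ...}: (1)*(0)
so (chi_1 * chi_6) takes values
  {e} -> 2, {r^3} -> 2, {r^1, r^5} -> -1, {r^2, r^4} -> -1, {s, sr^2, ...} -> 0, {sr, sr^3, ...} -> 0.
Now take the inner product of this character with each irreducible chi from the table, <chi_1*chi_6, chi> = (1/12) sum_C |C| (chi_1*chi_6)(C) conj(chi(C)):
  <chi_1*chi_6, chi_1> = (1/12)[1*(2)*conj(1) + 1*(2)*conj(1) + 2*(-1)*conj(1) + 2*(-1)*conj(1) + 3*(0)*conj(1) + 3*(0)*conj(1)]
      = (1/12)[(2) + (2) + (-2) + (-2) + (0) + (0)] = 0/12 = 0
  <chi_1*chi_6, chi_2> = (1/12)[1*(2)*conj(1) + 1*(2)*conj(1) + 2*(-1)*conj(1) + 2*(-1)*conj(1) + 3*(0)*conj(-1) + 3*(0)*conj(-1)]
      = (1/12)[(2) + (2) + (-2) + (-2) + (0) + (0)] = 0/12 = 0
  <chi_1*chi_6, chi_3> = (1/12)[1*(2)*conj(1) + 1*(2)*conj(-1) + 2*(-1)*conj(-1) + 2*(-1)*conj(1) + 3*(0)*conj(1) + 3*(0)*conj(-1)]
      = (1/12)[(2) + (-2) + (2) + (-2) + (0) + (0)] = 0/12 = 0
  <chi_1*chi_6, chi_4> = (1/12)[1*(2)*conj(1) + 1*(2)*conj(-1) + 2*(-1)*conj(-1) + 2*(-1)*conj(1) + 3*(0)*conj(-1) + 3*(0)*conj(1)]
      = (1/12)[(2) + (-2) + (2) + (-2) + (0) + (0)] = 0/12 = 0
  <chi_1*chi_6, chi_5> = (1/12)[1*(2)*conj(2) + 1*(2)*conj(-2) + 2*(-1)*conj(1) + 2*(-1)*conj(-1) + 3*(0)*conj(0) + 3*(0)*conj(0)]
      = (1/12)[(4) + (-4) + (-2) + (2) + (0) + (0)] = 0/12 = 0
  <chi_1*chi_6, chi_6> = (1/12)[1*(2)*conj(2) + 1*(2)*conj(2) + 2*(-1)*conj(-1) + 2*(-1)*conj(-1) + 3*(0)*conj(0) + 3*(0)*conj(0)]
      = (1/12)[(4) + (4) + (2) + (2) + (0) + (0)] = 12/12 = 1
Hence the multiplicities are chi_6: 1. Dimension check: dim(chi_1)*dim(chi_6) = 1*2 = 2 and sum (mult * dim) = 1*2 = 2.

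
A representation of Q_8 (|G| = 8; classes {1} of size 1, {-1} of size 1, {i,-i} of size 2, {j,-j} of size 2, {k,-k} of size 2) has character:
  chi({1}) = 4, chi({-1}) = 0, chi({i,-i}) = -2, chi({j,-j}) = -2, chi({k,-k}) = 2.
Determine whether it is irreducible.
Not irreducible (reducible): <chi, chi> = 5 > 1.

Proof sketch: <chi, chi> = (1/|G|) sum_C |C| * |chi(C)|^2 = (1/8)[1*|4|^2 + 1*|0|^2 + 2*|-2|^2 + 2*|-2|^2 + 2*|2|^2]
  = (1/8)[(16) + (0) + (8) + (8) + (8)] = 40/8 = 5.
A character is irreducible iff <chi, chi> = 1, so this representation is reducible.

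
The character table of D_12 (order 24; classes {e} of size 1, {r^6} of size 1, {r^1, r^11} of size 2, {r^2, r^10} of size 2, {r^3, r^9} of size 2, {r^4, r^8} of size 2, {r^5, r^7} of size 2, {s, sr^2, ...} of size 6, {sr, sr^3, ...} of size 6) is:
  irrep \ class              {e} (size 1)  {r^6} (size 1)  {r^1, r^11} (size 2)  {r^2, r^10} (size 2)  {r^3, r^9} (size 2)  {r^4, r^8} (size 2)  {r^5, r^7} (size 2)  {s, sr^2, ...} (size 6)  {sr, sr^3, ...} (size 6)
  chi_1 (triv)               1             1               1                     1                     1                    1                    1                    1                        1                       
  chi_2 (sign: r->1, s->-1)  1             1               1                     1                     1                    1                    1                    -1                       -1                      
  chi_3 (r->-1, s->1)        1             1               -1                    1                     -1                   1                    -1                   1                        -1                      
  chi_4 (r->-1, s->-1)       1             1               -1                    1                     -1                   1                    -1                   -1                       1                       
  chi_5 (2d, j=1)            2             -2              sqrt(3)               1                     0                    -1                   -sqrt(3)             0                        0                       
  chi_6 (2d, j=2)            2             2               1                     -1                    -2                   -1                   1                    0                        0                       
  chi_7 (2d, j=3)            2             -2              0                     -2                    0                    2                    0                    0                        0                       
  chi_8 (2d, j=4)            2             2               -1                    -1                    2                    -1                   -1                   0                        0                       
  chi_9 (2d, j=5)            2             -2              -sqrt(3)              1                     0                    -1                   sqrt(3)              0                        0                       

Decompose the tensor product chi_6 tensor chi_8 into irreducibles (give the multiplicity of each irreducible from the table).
chi_6 tensor chi_8 = chi_3 + chi_4 + chi_6 (all other irreducibles have multiplicity 0).

Working: The character of a tensor product is the pointwise product (chi_6 * chi_8)(C) = chi_6(C) * chi_8(C):
  {e}: (2)*(2), {r^6}: (2)*(2), {r^1, r^11}: (1)*(-1), {r^2, r^10}: (-1)*(-1), {r^3, r^9}: (-2)*(2), {r^4, r^8}: (-1)*(-1), {r^5, r^7}: (1)*(-1), {s, sr^2, ...}: (0)*(0), {sr, sr^3, ...}: (0)*(0)
so (chi_6 * chi_8) takes values
  {e} -> 4, {r^6} -> 4, {r^1, r^11} -> -1, {r^2, r^10} -> 1, {r^3, r^9} -> -4, {r^4, r^8} -> 1, {r^5, r^7} -> -1, {s, sr^2, ...} -> 0, {sr, sr^3, ...} -> 0.
Now take the inner product of this character with each irreducible chi from the table, <chi_6*chi_8, chi> = (1/24) sum_C |C| (chi_6*chi_8)(C) conj(chi(C)):
  <chi_6*chi_8, chi_1> = (1/24)[1*(4)*conj(1) + 1*(4)*conj(1) + 2*(-1)*conj(1) + 2*(1)*conj(1) + 2*(-4)*conj(1) + 2*(1)*conj(1) + 2*(-1)*conj(1) + 6*(0)*conj(1) + 6*(0)*conj(1)]
      = (1/24)[(4) + (4) + (-2) + (2) + (-8) + (2) + (-2) + (0) + (0)] = 0/24 = 0
  <chi_6*chi_8, chi_2> = (1/24)[1*(4)*conj(1) + 1*(4)*conj(1) + 2*(-1)*conj(1) + 2*(1)*conj(1) + 2*(-4)*conj(1) + 2*(1)*conj(1) + 2*(-1)*conj(1) + 6*(0)*conj(-1) + 6*(0)*conj(-1)]
      = (1/24)[(4) + (4) + (-2) + (2) + (-8) + (2) + (-2) + (0) + (0)] = 0/24 = 0
  <chi_6*chi_8, chi_3> = (1/24)[1*(4)*conj(1) + 1*(4)*conj(1) + 2*(-1)*conj(-1) + 2*(1)*conj(1) + 2*(-4)*conj(-1) + 2*(1)*conj(1) + 2*(-1)*conj(-1) + 6*(0)*conj(1) + 6*(0)*conj(-1)]
      = (1/24)[(4) + (4) + (2) + (2) + (8) + (2) + (2) + (0) + (0)] = 24/24 = 1
  <chi_6*chi_8, chi_4> = (1/24)[1*(4)*conj(1) + 1*(4)*conj(1) + 2*(-1)*conj(-1) + 2*(1)*conj(1) + 2*(-4)*conj(-1) + 2*(1)*conj(1) + 2*(-1)*conj(-1) + 6*(0)*conj(-1) + 6*(0)*conj(1)]
      = (1/24)[(4) + (4) + (2) + (2) + (8) + (2) + (2) + (0) + (0)] = 24/24 = 1
  <chi_6*chi_8, chi_5> = (1/24)[1*(4)*conj(2) + 1*(4)*conj(-2) + 2*(-1)*conj(sqrt(3)) + 2*(1)*conj(1) + 2*(-4)*conj(0) + 2*(1)*conj(-1) + 2*(-1)*conj(-sqrt(3)) + 6*(0)*conj(0) + 6*(0)*conj(0)]
      = (1/24)[(8) + (-8) + (-2*sqrt(3)) + (2) + (0) + (-2) + (2*sqrt(3)) + (0) + (0)] = 0/24 = 0
  <chi_6*chi_8, chi_6> = (1/24)[1*(4)*conj(2) + 1*(4)*conj(2) + 2*(-1)*conj(1) + 2*(1)*conj(-1) + 2*(-4)*conj(-2) + 2*(1)*conj(-1) + 2*(-1)*conj(1) + 6*(0)*conj(0) + 6*(0)*conj(0)]
      = (1/24)[(8) + (8) + (-2) + (-2) + (16) + (-2) + (-2) + (0) + (0)] = 24/24 = 1
  <chi_6*chi_8, chi_7> = (1/24)[1*(4)*conj(2) + 1*(4)*conj(-2) + 2*(-1)*conj(0) + 2*(1)*conj(-2) + 2*(-4)*conj(0) + 2*(1)*conj(2) + 2*(-1)*conj(0) + 6*(0)*conj(0) + 6*(0)*conj(0)]
      = (1/24)[(8) + (-8) + (0) + (-4) + (0) + (4) + (0) + (0) + (0)] = 0/24 = 0
  <chi_6*chi_8, chi_8> = (1/24)[1*(4)*conj(2) + 1*(4)*conj(2) + 2*(-1)*conj(-1) + 2*(1)*conj(-1) + 2*(-4)*conj(2) + 2*(1)*conj(-1) + 2*(-1)*conj(-1) + 6*(0)*conj(0) + 6*(0)*conj(0)]
      = (1/24)[(8) + (8) + (2) + (-2) + (-16) + (-2) + (2) + (0) + (0)] = 0/24 = 0
  <chi_6*chi_8, chi_9> = (1/24)[1*(4)*conj(2) + 1*(4)*conj(-2) + 2*(-1)*conj(-sqrt(3)) + 2*(1)*conj(1) + 2*(-4)*conj(0) + 2*(1)*conj(-1) + 2*(-1)*conj(sqrt(3)) + 6*(0)*conj(0) + 6*(0)*conj(0)]
      = (1/24)[(8) + (-8) + (2*sqrt(3)) + (2) + (0) + (-2) + (-2*sqrt(3)) + (0) + (0)] = 0/24 = 0
Hence the multiplicities are chi_3: 1, chi_4: 1, chi_6: 1. Dimension check: dim(chi_6)*dim(chi_8) = 2*2 = 4 and sum (mult * dim) = 1*1 + 1*1 + 1*2 = 4.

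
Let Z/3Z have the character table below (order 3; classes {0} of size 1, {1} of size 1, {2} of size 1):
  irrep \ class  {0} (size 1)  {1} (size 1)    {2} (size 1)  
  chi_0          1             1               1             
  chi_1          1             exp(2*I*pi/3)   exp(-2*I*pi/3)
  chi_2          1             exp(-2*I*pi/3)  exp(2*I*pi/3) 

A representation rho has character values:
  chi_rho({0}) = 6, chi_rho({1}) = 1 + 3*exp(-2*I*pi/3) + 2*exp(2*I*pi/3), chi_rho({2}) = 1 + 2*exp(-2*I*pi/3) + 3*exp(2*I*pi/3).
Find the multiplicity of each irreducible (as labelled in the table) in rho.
Multiplicities: chi_0: 1, chi_1: 2, chi_2: 3.

Argument: Use <chi_rho, chi> = (1/|G|) sum_C |C| * chi_rho(C) * conj(chi(C)) with |G| = 3 for each irreducible chi in the table:
  <chi_rho, chi_0> = (1/3)[1*(6)*conj(1) + 1*(1 + 3*exp(-2*I*pi/3) + 2*exp(2*I*pi/3))*conj(1) + 1*(1 + 2*exp(-2*I*pi/3) + 3*exp(2*I*pi/3))*conj(1)]
      = (1/3)[(6) + (1 + 3*exp(-2*I*pi/3) + 2*exp(2*I*pi/3)) + (1 + 2*exp(-2*I*pi/3) + 3*exp(2*I*pi/3))] = 3/3 = 1
  <chi_rho, chi_1> = (1/3)[1*(6)*conj(1) + 1*(1 + 3*exp(-2*I*pi/3) + 2*exp(2*I*pi/3))*conj(exp(2*I*pi/3)) + 1*(1 + 2*exp(-2*I*pi/3) + 3*exp(2*I*pi/3))*conj(exp(-2*I*pi/3))]
      = (1/3)[(6) + (2 + exp(-2*I*pi/3) + 3*exp(2*I*pi/3)) + (2 + 3*exp(-2*I*pi/3) + exp(2*I*pi/3))] = 6/3 = 2
  <chi_rho, chi_2> = (1/3)[1*(6)*conj(1) + 1*(1 + 3*exp(-2*I*pi/3) + 2*exp(2*I*pi/3))*conj(exp(-2*I*pi/3)) + 1*(1 + 2*exp(-2*I*pi/3) + 3*exp(2*I*pi/3))*conj(exp(2*I*pi/3))]
      = (1/3)[(6) + (3 + 2*exp(-2*I*pi/3) + exp(2*I*pi/3)) + (3 + exp(-2*I*pi/3) + 2*exp(2*I*pi/3))] = 9/3 = 3
(Exp terms are combined using exp(i*s)*conj(exp(i*t)) = exp(i*(s-t)), and sums of them are collapsed using the identity that for every m > 1 the m distinct m-th roots of unity sum to 0, e.g. 1 + exp(2*I*pi/3) + exp(-2*I*pi/3) = 0.)
Dimension check: dim(rho) = sum (mult * dim) = 1*1 + 2*1 + 3*1 = 6 = chi_rho(e) = 6.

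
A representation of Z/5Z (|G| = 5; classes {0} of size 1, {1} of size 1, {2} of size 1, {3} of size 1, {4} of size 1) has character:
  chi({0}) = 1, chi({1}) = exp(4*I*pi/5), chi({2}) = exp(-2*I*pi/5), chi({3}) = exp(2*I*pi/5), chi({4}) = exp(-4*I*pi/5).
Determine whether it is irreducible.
Irreducible: <chi, chi> = 1.

Details: <chi, chi> = (1/|G|) sum_C |C| * |chi(C)|^2 = (1/5)[1*|1|^2 + 1*|exp(4*I*pi/5)|^2 + 1*|exp(-2*I*pi/5)|^2 + 1*|exp(2*I*pi/5)|^2 + 1*|exp(-4*I*pi/5)|^2]
  = (1/5)[(1) + (1) + (1) + (1) + (1)] = 5/5 = 1.
(Exp terms are combined using exp(i*s)*conj(exp(i*t)) = exp(i*(s-t)), and sums of them are collapsed using the identity that for every m > 1 the m distinct m-th roots of unity sum to 0, e.g. 1 + exp(2*I*pi/3) + exp(-2*I*pi/3) = 0.)
A character is irreducible iff <chi, chi> = 1, so this representation is irreducible.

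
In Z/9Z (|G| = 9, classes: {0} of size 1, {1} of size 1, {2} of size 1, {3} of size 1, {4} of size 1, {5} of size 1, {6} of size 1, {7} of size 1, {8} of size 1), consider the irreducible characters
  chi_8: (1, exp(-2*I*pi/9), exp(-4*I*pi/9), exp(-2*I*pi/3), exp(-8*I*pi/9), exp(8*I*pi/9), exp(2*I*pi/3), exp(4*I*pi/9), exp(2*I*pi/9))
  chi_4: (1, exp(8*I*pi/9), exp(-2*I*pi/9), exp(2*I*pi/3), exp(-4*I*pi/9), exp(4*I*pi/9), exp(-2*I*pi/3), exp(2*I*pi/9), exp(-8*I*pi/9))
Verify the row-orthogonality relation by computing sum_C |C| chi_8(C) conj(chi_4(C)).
Sum = 0; so <chi_8, chi_4> = 0 (distinct irreducibles are orthogonal).

Compute term by term over conjugacy classes (|C| * chi_8(C) * conj(chi_4(C))):
  1*(1)*conj(1) + 1*(exp(-2*I*pi/9))*conj(exp(8*I*pi/9)) + 1*(exp(-4*I*pi/9))*conj(exp(-2*I*pi/9)) + 1*(exp(-2*I*pi/3))*conj(exp(2*I*pi/3)) + 1*(exp(-8*I*pi/9))*conj(exp(-4*I*pi/9)) + 1*(exp(8*I*pi/9))*conj(exp(4*I*pi/9)) + 1*(exp(2*I*pi/3))*conj(exp(-2*I*pi/3)) + 1*(exp(4*I*pi/9))*conj(exp(2*I*pi/9)) + 1*(exp(2*I*pi/9))*conj(exp(-8*I*pi/9))
  = (1) + (exp(8*I*pi/9)) + (exp(-2*I*pi/9)) + (exp(2*I*pi/3)) + (exp(-4*I*pi/9)) + (exp(4*I*pi/9)) + (exp(-2*I*pi/3)) + (exp(2*I*pi/9)) + (exp(-8*I*pi/9))
  = 0.
(Exp terms are combined using exp(i*s)*conj(exp(i*t)) = exp(i*(s-t)), and sums of them are collapsed using the identity that for every m > 1 the m distinct m-th roots of unity sum to 0, e.g. 1 + exp(2*I*pi/3) + exp(-2*I*pi/3) = 0.)
Dividing by |G| = 9 gives 0/9 = 0, matching the row-orthogonality relation <chi_8, chi_4> = [chi_8 = chi_4].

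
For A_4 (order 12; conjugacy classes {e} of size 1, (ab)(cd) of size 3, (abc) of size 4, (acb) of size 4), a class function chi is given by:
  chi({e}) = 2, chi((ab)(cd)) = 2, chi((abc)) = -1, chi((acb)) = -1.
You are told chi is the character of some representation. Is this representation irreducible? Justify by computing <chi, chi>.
Not irreducible (reducible): <chi, chi> = 2 > 1.

Argument: <chi, chi> = (1/|G|) sum_C |C| * |chi(C)|^2 = (1/12)[1*|2|^2 + 3*|2|^2 + 4*|-1|^2 + 4*|-1|^2]
  = (1/12)[(4) + (12) + (4) + (4)] = 24/12 = 2.
(Exp terms are combined using exp(i*s)*conj(exp(i*t)) = exp(i*(s-t)), and sums of them are collapsed using the identity that for every m > 1 the m distinct m-th roots of unity sum to 0, e.g. 1 + exp(2*I*pi/3) + exp(-2*I*pi/3) = 0.)
A character is irreducible iff <chi, chi> = 1, so this representation is reducible.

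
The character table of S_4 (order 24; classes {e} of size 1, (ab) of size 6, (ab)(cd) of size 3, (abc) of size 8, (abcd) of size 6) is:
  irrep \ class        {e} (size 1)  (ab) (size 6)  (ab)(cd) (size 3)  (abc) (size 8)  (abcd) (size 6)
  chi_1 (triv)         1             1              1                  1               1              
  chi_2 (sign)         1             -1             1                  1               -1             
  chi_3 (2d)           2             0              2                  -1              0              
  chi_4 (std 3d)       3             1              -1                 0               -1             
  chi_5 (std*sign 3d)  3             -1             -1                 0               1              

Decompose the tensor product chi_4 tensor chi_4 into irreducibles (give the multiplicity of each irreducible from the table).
chi_4 tensor chi_4 = chi_1 + chi_3 + chi_4 + chi_5 (all other irreducibles have multiplicity 0).

Working: The character of a tensor product is the pointwise product (chi_4 * chi_4)(C) = chi_4(C) * chi_4(C):
  {e}: (3)*(3), (ab): (1)*(1), (ab)(cd): (-1)*(-1), (abc): (0)*(0), (abcd): (-1)*(-1)
so (chi_4 * chi_4) takes values
  {e} -> 9, (ab) -> 1, (ab)(cd) -> 1, (abc) -> 0, (abcd) -> 1.
Now take the inner product of this character with each irreducible chi from the table, <chi_4*chi_4, chi> = (1/24) sum_C |C| (chi_4*chi_4)(C) conj(chi(C)):
  <chi_4*chi_4, chi_1> = (1/24)[1*(9)*conj(1) + 6*(1)*conj(1) + 3*(1)*conj(1) + 8*(0)*conj(1) + 6*(1)*conj(1)]
      = (1/24)[(9) + (6) + (3) + (0) + (6)] = 24/24 = 1
  <chi_4*chi_4, chi_2> = (1/24)[1*(9)*conj(1) + 6*(1)*conj(-1) + 3*(1)*conj(1) + 8*(0)*conj(1) + 6*(1)*conj(-1)]
      = (1/24)[(9) + (-6) + (3) + (0) + (-6)] = 0/24 = 0
  <chi_4*chi_4, chi_3> = (1/24)[1*(9)*conj(2) + 6*(1)*conj(0) + 3*(1)*conj(2) + 8*(0)*conj(-1) + 6*(1)*conj(0)]
      = (1/24)[(18) + (0) + (6) + (0) + (0)] = 24/24 = 1
  <chi_4*chi_4, chi_4> = (1/24)[1*(9)*conj(3) + 6*(1)*conj(1) + 3*(1)*conj(-1) + 8*(0)*conj(0) + 6*(1)*conj(-1)]
      = (1/24)[(27) + (6) + (-3) + (0) + (-6)] = 24/24 = 1
  <chi_4*chi_4, chi_5> = (1/24)[1*(9)*conj(3) + 6*(1)*conj(-1) + 3*(1)*conj(-1) + 8*(0)*conj(0) + 6*(1)*conj(1)]
      = (1/24)[(27) + (-6) + (-3) + (0) + (6)] = 24/24 = 1
Hence the multiplicities are chi_1: 1, chi_3: 1, chi_4: 1, chi_5: 1. Dimension check: dim(chi_4)*dim(chi_4) = 3*3 = 9 and sum (mult * dim) = 1*1 + 1*2 + 1*3 + 1*3 = 9.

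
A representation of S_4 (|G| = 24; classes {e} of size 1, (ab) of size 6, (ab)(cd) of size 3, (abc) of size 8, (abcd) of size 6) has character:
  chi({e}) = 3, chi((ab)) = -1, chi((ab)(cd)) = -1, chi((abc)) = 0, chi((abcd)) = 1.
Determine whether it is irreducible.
Irreducible: <chi, chi> = 1.

Explanation: <chi, chi> = (1/|G|) sum_C |C| * |chi(C)|^2 = (1/24)[1*|3|^2 + 6*|-1|^2 + 3*|-1|^2 + 8*|0|^2 + 6*|1|^2]
  = (1/24)[(9) + (6) + (3) + (0) + (6)] = 24/24 = 1.
A character is irreducible iff <chi, chi> = 1, so this representation is irreducible.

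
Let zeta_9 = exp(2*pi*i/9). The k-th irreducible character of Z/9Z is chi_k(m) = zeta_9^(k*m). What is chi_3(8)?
chi_3(8) = zeta_9^24 = exp(-2*I*pi/3)

Working: chi_3(8) = zeta_9^(3*8) = zeta_9^24. Since zeta_9^9 = 1, this equals zeta_9^6 = exp(2*pi*i*6/9) = exp(-2*I*pi/3).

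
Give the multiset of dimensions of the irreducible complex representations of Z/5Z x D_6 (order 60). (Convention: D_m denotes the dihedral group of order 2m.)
Dimensions: 1, 1, 1, 1, 1, 1, 1, 1, 1, 1, 1, 1, 1, 1, 1, 1, 1, 1, 1, 1, 2, 2, 2, 2, 2, 2, 2, 2, 2, 2

Why: There are 30 irreducibles (= number of conjugacy classes). Their dimensions d_i satisfy sum d_i^2 = |G| = 60: 1 + 1 + 1 + 1 + 1 + 1 + 1 + 1 + 1 + 1 + 1 + 1 + 1 + 1 + 1 + 1 + 1 + 1 + 1 + 1 + 4 + 4 + 4 + 4 + 4 + 4 + 4 + 4 + 4 + 4 = 60. (For the product with Z/5Z: each of the 5 1-dim characters of Z/5Z tensors with each irrep of D_6, giving 5 copies of each D_6-dimension.)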